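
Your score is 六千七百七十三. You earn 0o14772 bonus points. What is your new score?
Convert 六千七百七十三 (Chinese numeral) → 6×1000 + 7×100 + 7×10 + 3 = 6773 (decimal)
Convert 0o14772 (octal) → 1×4096 + 4×512 + 7×64 + 7×8 + 2 = 6650 (decimal)
Compute 6773 + 6650 = 13423
13423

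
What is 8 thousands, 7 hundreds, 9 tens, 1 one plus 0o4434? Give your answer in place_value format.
Convert 8 thousands, 7 hundreds, 9 tens, 1 one (place-value notation) → 8×1000 + 7×100 + 9×10 + 1 = 8791 (decimal)
Convert 0o4434 (octal) → 4×512 + 4×64 + 3×8 + 4 = 2332 (decimal)
Compute 8791 + 2332 = 11123
Convert 11123 (decimal) → 11123 = 11×1000 + 1×100 + 2×10 + 3 → 11 thousands, 1 hundred, 2 tens, 3 ones (place-value notation)
11 thousands, 1 hundred, 2 tens, 3 ones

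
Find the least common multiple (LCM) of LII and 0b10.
Convert LII (Roman numeral) → 50 + 1 + 1 = 52 (decimal)
Convert 0b10 (binary) → 2 (decimal)
Compute lcm(52, 2) = 52
52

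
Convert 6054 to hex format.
Convert 6054 (decimal) → 6054 = 1×4096 + 7×256 + 10×16 + 6 → 0x17A6 (hexadecimal)
0x17A6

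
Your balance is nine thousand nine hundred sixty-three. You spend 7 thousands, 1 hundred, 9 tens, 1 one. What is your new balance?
Convert nine thousand nine hundred sixty-three (English words) → 9×1000 + 9×100 + 63 = 9963 (decimal)
Convert 7 thousands, 1 hundred, 9 tens, 1 one (place-value notation) → 7×1000 + 1×100 + 9×10 + 1 = 7191 (decimal)
Compute 9963 - 7191 = 2772
2772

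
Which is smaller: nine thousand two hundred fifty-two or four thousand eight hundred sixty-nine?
Convert nine thousand two hundred fifty-two (English words) → 9×1000 + 2×100 + 52 = 9252 (decimal)
Convert four thousand eight hundred sixty-nine (English words) → 4×1000 + 8×100 + 69 = 4869 (decimal)
Compare 9252 vs 4869: smaller = 4869
4869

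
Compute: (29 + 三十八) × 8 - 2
Convert 三十八 (Chinese numeral) → 3×10 + 8 = 38 (decimal)
Expression in decimal: (29 + 38) × 8 - 2
Parentheses first: 29 + 38 = 67
Multiply: 67 × 8 = 536
Subtract: 536 - 2 = 534
534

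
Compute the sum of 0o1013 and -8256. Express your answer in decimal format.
Convert 0o1013 (octal) → 1×512 + 1×8 + 3 = 523 (decimal)
Compute 523 + -8256 = -7733
-7733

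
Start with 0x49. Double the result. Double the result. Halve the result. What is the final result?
Convert 0x49 (hexadecimal) → 4×16 + 9 = 73 (decimal)
Start: 73
73 × 2 = 146
146 × 2 = 292
292 ÷ 2 = 146
146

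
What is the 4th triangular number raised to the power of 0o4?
Convert the 4th triangular number (triangular index) → 4×5/2 = 10 (decimal)
Convert 0o4 (octal) → 4 (decimal)
Compute 10 ^ 4 = 10000
10000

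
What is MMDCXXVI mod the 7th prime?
Convert MMDCXXVI (Roman numeral) → 1000 + 1000 + 500 + 100 + 10 + 10 + 5 + 1 = 2626 (decimal)
Convert the 7th prime (prime index) → 17 (decimal)
Compute 2626 mod 17 = 8
8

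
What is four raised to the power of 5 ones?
Convert four (English words) → 4 (decimal)
Convert 5 ones (place-value notation) → 5 (decimal)
Compute 4 ^ 5 = 1024
1024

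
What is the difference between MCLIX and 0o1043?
Convert MCLIX (Roman numeral) → 1000 + 100 + 50 + 9 = 1159 (decimal)
Convert 0o1043 (octal) → 1×512 + 4×8 + 3 = 547 (decimal)
Difference: |1159 - 547| = 612
612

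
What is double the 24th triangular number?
The 24th triangular number = 24×25/2 = 300
Compute 300 × 2 = 600
600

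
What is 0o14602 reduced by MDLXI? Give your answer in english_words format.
Convert 0o14602 (octal) → 1×4096 + 4×512 + 6×64 + 2 = 6530 (decimal)
Convert MDLXI (Roman numeral) → 1000 + 500 + 50 + 10 + 1 = 1561 (decimal)
Compute 6530 - 1561 = 4969
Convert 4969 (decimal) → 4969 = 4×1000 + 9×100 + 69 → four thousand nine hundred sixty-nine (English words)
four thousand nine hundred sixty-nine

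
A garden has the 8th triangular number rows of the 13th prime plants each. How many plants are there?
Convert the 13th prime (prime index) → 41 (decimal)
Convert the 8th triangular number (triangular index) → 8×9/2 = 36 (decimal)
Compute 41 × 36 = 1476
1476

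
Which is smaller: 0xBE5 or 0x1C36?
Convert 0xBE5 (hexadecimal) → 11×256 + 14×16 + 5 = 3045 (decimal)
Convert 0x1C36 (hexadecimal) → 1×4096 + 12×256 + 3×16 + 6 = 7222 (decimal)
Compare 3045 vs 7222: smaller = 3045
3045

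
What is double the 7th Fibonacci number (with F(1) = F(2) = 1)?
The 7th Fibonacci number (with F(1) = F(2) = 1): 1, 1, 2, 3, 5, 8, 13 → 13
Compute 13 × 2 = 26
26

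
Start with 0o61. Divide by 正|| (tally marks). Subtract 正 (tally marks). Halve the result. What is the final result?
Convert 0o61 (octal) → 6×8 + 1 = 49 (decimal)
Start: 49
Convert 正|| (tally marks) → 5 + 2 = 7 (decimal)
49 ÷ 7 = 7
Convert 正 (tally marks) → 5 (decimal)
7 - 5 = 2
2 ÷ 2 = 1
1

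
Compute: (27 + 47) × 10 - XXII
Convert XXII (Roman numeral) → 10 + 10 + 1 + 1 = 22 (decimal)
Expression in decimal: (27 + 47) × 10 - 22
Parentheses first: 27 + 47 = 74
Multiply: 74 × 10 = 740
Subtract: 740 - 22 = 718
718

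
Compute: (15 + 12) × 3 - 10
Parentheses first: 15 + 12 = 27
Multiply: 27 × 3 = 81
Subtract: 81 - 10 = 71
71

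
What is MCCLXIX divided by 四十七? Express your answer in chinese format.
Convert MCCLXIX (Roman numeral) → 1000 + 100 + 100 + 50 + 10 + 9 = 1269 (decimal)
Convert 四十七 (Chinese numeral) → 4×10 + 7 = 47 (decimal)
Compute 1269 ÷ 47 = 27
Convert 27 (decimal) → 27 = 2×10 + 7 → 二十七 (Chinese numeral)
二十七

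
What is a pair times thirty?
Convert a pair (colloquial) → 2 (decimal)
Convert thirty (English words) → 30 (decimal)
Compute 2 × 30 = 60
60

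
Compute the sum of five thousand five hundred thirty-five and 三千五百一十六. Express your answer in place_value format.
Convert five thousand five hundred thirty-five (English words) → 5×1000 + 5×100 + 35 = 5535 (decimal)
Convert 三千五百一十六 (Chinese numeral) → 3×1000 + 5×100 + 1×10 + 6 = 3516 (decimal)
Compute 5535 + 3516 = 9051
Convert 9051 (decimal) → 9051 = 9×1000 + 5×10 + 1 → 9 thousands, 5 tens, 1 one (place-value notation)
9 thousands, 5 tens, 1 one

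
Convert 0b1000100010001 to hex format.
Convert 0b1000100010001 (binary) → 4096 + 256 + 16 + 1 = 4369 (decimal)
Convert 4369 (decimal) → 4369 = 1×4096 + 1×256 + 1×16 + 1 → 0x1111 (hexadecimal)
0x1111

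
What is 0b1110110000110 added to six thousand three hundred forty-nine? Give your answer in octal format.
Convert 0b1110110000110 (binary) → 4096 + 2048 + 1024 + 256 + 128 + 4 + 2 = 7558 (decimal)
Convert six thousand three hundred forty-nine (English words) → 6×1000 + 3×100 + 49 = 6349 (decimal)
Compute 7558 + 6349 = 13907
Convert 13907 (decimal) → 13907 = 3×4096 + 3×512 + 1×64 + 2×8 + 3 → 0o33123 (octal)
0o33123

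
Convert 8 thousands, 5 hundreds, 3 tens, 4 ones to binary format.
Convert 8 thousands, 5 hundreds, 3 tens, 4 ones (place-value notation) → 8×1000 + 5×100 + 3×10 + 4 = 8534 (decimal)
Convert 8534 (decimal) → 8534 = 8192 + 256 + 64 + 16 + 4 + 2 → 0b10000101010110 (binary)
0b10000101010110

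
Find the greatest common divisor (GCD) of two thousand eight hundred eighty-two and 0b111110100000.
Convert two thousand eight hundred eighty-two (English words) → 2×1000 + 8×100 + 82 = 2882 (decimal)
Convert 0b111110100000 (binary) → 2048 + 1024 + 512 + 256 + 128 + 32 = 4000 (decimal)
Compute gcd(2882, 4000) = 2
2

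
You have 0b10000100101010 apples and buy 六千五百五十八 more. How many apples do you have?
Convert 0b10000100101010 (binary) → 8192 + 256 + 32 + 8 + 2 = 8490 (decimal)
Convert 六千五百五十八 (Chinese numeral) → 6×1000 + 5×100 + 5×10 + 8 = 6558 (decimal)
Compute 8490 + 6558 = 15048
15048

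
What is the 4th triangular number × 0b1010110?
Convert the 4th triangular number (triangular index) → 4×5/2 = 10 (decimal)
Convert 0b1010110 (binary) → 64 + 16 + 4 + 2 = 86 (decimal)
Compute 10 × 86 = 860
860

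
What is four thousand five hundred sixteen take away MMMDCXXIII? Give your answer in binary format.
Convert four thousand five hundred sixteen (English words) → 4×1000 + 5×100 + 16 = 4516 (decimal)
Convert MMMDCXXIII (Roman numeral) → 1000 + 1000 + 1000 + 500 + 100 + 10 + 10 + 1 + 1 + 1 = 3623 (decimal)
Compute 4516 - 3623 = 893
Convert 893 (decimal) → 893 = 512 + 256 + 64 + 32 + 16 + 8 + 4 + 1 → 0b1101111101 (binary)
0b1101111101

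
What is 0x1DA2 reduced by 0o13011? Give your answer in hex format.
Convert 0x1DA2 (hexadecimal) → 1×4096 + 13×256 + 10×16 + 2 = 7586 (decimal)
Convert 0o13011 (octal) → 1×4096 + 3×512 + 1×8 + 1 = 5641 (decimal)
Compute 7586 - 5641 = 1945
Convert 1945 (decimal) → 1945 = 7×256 + 9×16 + 9 → 0x799 (hexadecimal)
0x799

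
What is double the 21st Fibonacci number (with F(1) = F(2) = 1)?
The 21st Fibonacci number (with F(1) = F(2) = 1) = 10946
Compute 10946 × 2 = 21892
21892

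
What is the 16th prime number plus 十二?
The 16th prime number = 53
Convert 十二 (Chinese numeral) → 1×10 + 2 = 12 (decimal)
Compute 53 + 12 = 65
65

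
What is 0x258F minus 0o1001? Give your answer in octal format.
Convert 0x258F (hexadecimal) → 2×4096 + 5×256 + 8×16 + 15 = 9615 (decimal)
Convert 0o1001 (octal) → 1×512 + 1 = 513 (decimal)
Compute 9615 - 513 = 9102
Convert 9102 (decimal) → 9102 = 2×4096 + 1×512 + 6×64 + 1×8 + 6 → 0o21616 (octal)
0o21616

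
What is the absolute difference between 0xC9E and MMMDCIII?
Convert 0xC9E (hexadecimal) → 12×256 + 9×16 + 14 = 3230 (decimal)
Convert MMMDCIII (Roman numeral) → 1000 + 1000 + 1000 + 500 + 100 + 1 + 1 + 1 = 3603 (decimal)
Compute |3230 - 3603| = 373
373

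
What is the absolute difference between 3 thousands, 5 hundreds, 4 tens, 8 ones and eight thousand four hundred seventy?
Convert 3 thousands, 5 hundreds, 4 tens, 8 ones (place-value notation) → 3×1000 + 5×100 + 4×10 + 8 = 3548 (decimal)
Convert eight thousand four hundred seventy (English words) → 8×1000 + 4×100 + 70 = 8470 (decimal)
Compute |3548 - 8470| = 4922
4922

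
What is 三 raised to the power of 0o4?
Convert 三 (Chinese numeral) → 3 (decimal)
Convert 0o4 (octal) → 4 (decimal)
Compute 3 ^ 4 = 81
81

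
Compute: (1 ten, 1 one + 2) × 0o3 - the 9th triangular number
Convert 1 ten, 1 one (place-value notation) → 1×10 + 1 = 11 (decimal)
Convert 0o3 (octal) → 3 (decimal)
Convert the 9th triangular number (triangular index) → 9×10/2 = 45 (decimal)
Expression in decimal: (11 + 2) × 3 - 45
Parentheses first: 11 + 2 = 13
Multiply: 13 × 3 = 39
Subtract: 39 - 45 = -6
-6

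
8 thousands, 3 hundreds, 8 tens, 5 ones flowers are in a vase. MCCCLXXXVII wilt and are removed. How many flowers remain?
Convert 8 thousands, 3 hundreds, 8 tens, 5 ones (place-value notation) → 8×1000 + 3×100 + 8×10 + 5 = 8385 (decimal)
Convert MCCCLXXXVII (Roman numeral) → 1000 + 100 + 100 + 100 + 50 + 10 + 10 + 10 + 5 + 1 + 1 = 1387 (decimal)
Compute 8385 - 1387 = 6998
6998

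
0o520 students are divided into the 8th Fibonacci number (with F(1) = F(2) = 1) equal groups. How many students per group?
Convert 0o520 (octal) → 5×64 + 2×8 = 336 (decimal)
Convert the 8th Fibonacci number (with F(1) = F(2) = 1) (Fibonacci index) → 1, 1, 2, 3, 5, 8, 13, 21 → 21 (decimal)
Compute 336 ÷ 21 = 16
16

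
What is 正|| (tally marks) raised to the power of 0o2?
Convert 正|| (tally marks) → 5 + 2 = 7 (decimal)
Convert 0o2 (octal) → 2 (decimal)
Compute 7 ^ 2 = 49
49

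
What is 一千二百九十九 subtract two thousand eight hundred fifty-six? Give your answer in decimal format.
Convert 一千二百九十九 (Chinese numeral) → 1×1000 + 2×100 + 9×10 + 9 = 1299 (decimal)
Convert two thousand eight hundred fifty-six (English words) → 2×1000 + 8×100 + 56 = 2856 (decimal)
Compute 1299 - 2856 = -1557
-1557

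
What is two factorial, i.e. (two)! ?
Convert two (English words) → 2 (decimal)
Compute 2! = 2
2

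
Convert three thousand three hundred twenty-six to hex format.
Convert three thousand three hundred twenty-six (English words) → 3×1000 + 3×100 + 26 = 3326 (decimal)
Convert 3326 (decimal) → 3326 = 12×256 + 15×16 + 14 → 0xCFE (hexadecimal)
0xCFE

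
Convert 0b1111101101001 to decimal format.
Convert 0b1111101101001 (binary) → 4096 + 2048 + 1024 + 512 + 256 + 64 + 32 + 8 + 1 = 8041 (decimal)
8041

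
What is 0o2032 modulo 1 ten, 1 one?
Convert 0o2032 (octal) → 2×512 + 3×8 + 2 = 1050 (decimal)
Convert 1 ten, 1 one (place-value notation) → 1×10 + 1 = 11 (decimal)
Compute 1050 mod 11 = 5
5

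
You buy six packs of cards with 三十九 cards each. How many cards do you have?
Convert 三十九 (Chinese numeral) → 3×10 + 9 = 39 (decimal)
Convert six (English words) → 6 (decimal)
Compute 39 × 6 = 234
234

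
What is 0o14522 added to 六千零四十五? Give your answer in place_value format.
Convert 0o14522 (octal) → 1×4096 + 4×512 + 5×64 + 2×8 + 2 = 6482 (decimal)
Convert 六千零四十五 (Chinese numeral) → 6×1000 + 4×10 + 5 = 6045 (decimal)
Compute 6482 + 6045 = 12527
Convert 12527 (decimal) → 12527 = 12×1000 + 5×100 + 2×10 + 7 → 12 thousands, 5 hundreds, 2 tens, 7 ones (place-value notation)
12 thousands, 5 hundreds, 2 tens, 7 ones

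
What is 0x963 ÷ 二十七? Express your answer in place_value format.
Convert 0x963 (hexadecimal) → 9×256 + 6×16 + 3 = 2403 (decimal)
Convert 二十七 (Chinese numeral) → 2×10 + 7 = 27 (decimal)
Compute 2403 ÷ 27 = 89
Convert 89 (decimal) → 89 = 8×10 + 9 → 8 tens, 9 ones (place-value notation)
8 tens, 9 ones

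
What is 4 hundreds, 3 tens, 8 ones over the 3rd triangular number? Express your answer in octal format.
Convert 4 hundreds, 3 tens, 8 ones (place-value notation) → 4×100 + 3×10 + 8 = 438 (decimal)
Convert the 3rd triangular number (triangular index) → 3×4/2 = 6 (decimal)
Compute 438 ÷ 6 = 73
Convert 73 (decimal) → 73 = 1×64 + 1×8 + 1 → 0o111 (octal)
0o111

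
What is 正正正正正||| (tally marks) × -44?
Convert 正正正正正||| (tally marks) → 5 + 5 + 5 + 5 + 5 + 3 = 28 (decimal)
Compute 28 × -44 = -1232
-1232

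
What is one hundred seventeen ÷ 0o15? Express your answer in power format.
Convert one hundred seventeen (English words) → 1×100 + 17 = 117 (decimal)
Convert 0o15 (octal) → 1×8 + 5 = 13 (decimal)
Compute 117 ÷ 13 = 9
Convert 9 (decimal) → 3^2 (power)
3^2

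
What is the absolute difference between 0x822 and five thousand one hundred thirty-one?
Convert 0x822 (hexadecimal) → 8×256 + 2×16 + 2 = 2082 (decimal)
Convert five thousand one hundred thirty-one (English words) → 5×1000 + 1×100 + 31 = 5131 (decimal)
Compute |2082 - 5131| = 3049
3049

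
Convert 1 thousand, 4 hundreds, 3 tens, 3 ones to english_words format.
Convert 1 thousand, 4 hundreds, 3 tens, 3 ones (place-value notation) → 1×1000 + 4×100 + 3×10 + 3 = 1433 (decimal)
Convert 1433 (decimal) → 1433 = 1×1000 + 4×100 + 33 → one thousand four hundred thirty-three (English words)
one thousand four hundred thirty-three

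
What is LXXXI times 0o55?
Convert LXXXI (Roman numeral) → 50 + 10 + 10 + 10 + 1 = 81 (decimal)
Convert 0o55 (octal) → 5×8 + 5 = 45 (decimal)
Compute 81 × 45 = 3645
3645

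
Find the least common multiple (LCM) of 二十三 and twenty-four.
Convert 二十三 (Chinese numeral) → 2×10 + 3 = 23 (decimal)
Convert twenty-four (English words) → 24 (decimal)
Compute lcm(23, 24) = 552
552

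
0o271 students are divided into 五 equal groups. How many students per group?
Convert 0o271 (octal) → 2×64 + 7×8 + 1 = 185 (decimal)
Convert 五 (Chinese numeral) → 5 (decimal)
Compute 185 ÷ 5 = 37
37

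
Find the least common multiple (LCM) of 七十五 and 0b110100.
Convert 七十五 (Chinese numeral) → 7×10 + 5 = 75 (decimal)
Convert 0b110100 (binary) → 32 + 16 + 4 = 52 (decimal)
Compute lcm(75, 52) = 3900
3900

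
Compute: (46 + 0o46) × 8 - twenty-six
Convert 0o46 (octal) → 4×8 + 6 = 38 (decimal)
Convert twenty-six (English words) → 26 (decimal)
Expression in decimal: (46 + 38) × 8 - 26
Parentheses first: 46 + 38 = 84
Multiply: 84 × 8 = 672
Subtract: 672 - 26 = 646
646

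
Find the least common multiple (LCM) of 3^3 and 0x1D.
Convert 3^3 (power) → 27 (decimal)
Convert 0x1D (hexadecimal) → 1×16 + 13 = 29 (decimal)
Compute lcm(27, 29) = 783
783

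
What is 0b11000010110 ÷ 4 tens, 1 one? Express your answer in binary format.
Convert 0b11000010110 (binary) → 1024 + 512 + 16 + 4 + 2 = 1558 (decimal)
Convert 4 tens, 1 one (place-value notation) → 4×10 + 1 = 41 (decimal)
Compute 1558 ÷ 41 = 38
Convert 38 (decimal) → 38 = 32 + 4 + 2 → 0b100110 (binary)
0b100110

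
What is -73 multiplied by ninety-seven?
Convert ninety-seven (English words) → 97 (decimal)
Compute -73 × 97 = -7081
-7081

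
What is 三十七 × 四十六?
Convert 三十七 (Chinese numeral) → 3×10 + 7 = 37 (decimal)
Convert 四十六 (Chinese numeral) → 4×10 + 6 = 46 (decimal)
Compute 37 × 46 = 1702
1702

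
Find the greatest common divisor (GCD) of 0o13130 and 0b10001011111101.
Convert 0o13130 (octal) → 1×4096 + 3×512 + 1×64 + 3×8 = 5720 (decimal)
Convert 0b10001011111101 (binary) → 8192 + 512 + 128 + 64 + 32 + 16 + 8 + 4 + 1 = 8957 (decimal)
Compute gcd(5720, 8957) = 13
13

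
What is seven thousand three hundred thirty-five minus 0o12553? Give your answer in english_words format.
Convert seven thousand three hundred thirty-five (English words) → 7×1000 + 3×100 + 35 = 7335 (decimal)
Convert 0o12553 (octal) → 1×4096 + 2×512 + 5×64 + 5×8 + 3 = 5483 (decimal)
Compute 7335 - 5483 = 1852
Convert 1852 (decimal) → 1852 = 1×1000 + 8×100 + 52 → one thousand eight hundred fifty-two (English words)
one thousand eight hundred fifty-two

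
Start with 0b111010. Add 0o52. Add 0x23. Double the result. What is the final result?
Convert 0b111010 (binary) → 32 + 16 + 8 + 2 = 58 (decimal)
Start: 58
Convert 0o52 (octal) → 5×8 + 2 = 42 (decimal)
58 + 42 = 100
Convert 0x23 (hexadecimal) → 2×16 + 3 = 35 (decimal)
100 + 35 = 135
135 × 2 = 270
270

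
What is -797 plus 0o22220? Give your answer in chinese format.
Convert 0o22220 (octal) → 2×4096 + 2×512 + 2×64 + 2×8 = 9360 (decimal)
Compute -797 + 9360 = 8563
Convert 8563 (decimal) → 8563 = 8×1000 + 5×100 + 6×10 + 3 → 八千五百六十三 (Chinese numeral)
八千五百六十三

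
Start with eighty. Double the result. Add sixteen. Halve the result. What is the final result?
Convert eighty (English words) → 80 (decimal)
Start: 80
80 × 2 = 160
Convert sixteen (English words) → 16 (decimal)
160 + 16 = 176
176 ÷ 2 = 88
88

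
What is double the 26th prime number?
The 26th prime number = 101
Compute 101 × 2 = 202
202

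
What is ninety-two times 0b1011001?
Convert ninety-two (English words) → 92 (decimal)
Convert 0b1011001 (binary) → 64 + 16 + 8 + 1 = 89 (decimal)
Compute 92 × 89 = 8188
8188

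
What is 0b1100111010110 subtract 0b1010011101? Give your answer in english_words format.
Convert 0b1100111010110 (binary) → 4096 + 2048 + 256 + 128 + 64 + 16 + 4 + 2 = 6614 (decimal)
Convert 0b1010011101 (binary) → 512 + 128 + 16 + 8 + 4 + 1 = 669 (decimal)
Compute 6614 - 669 = 5945
Convert 5945 (decimal) → 5945 = 5×1000 + 9×100 + 45 → five thousand nine hundred forty-five (English words)
five thousand nine hundred forty-five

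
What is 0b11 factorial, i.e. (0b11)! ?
Convert 0b11 (binary) → 2 + 1 = 3 (decimal)
Compute 3! = 6
6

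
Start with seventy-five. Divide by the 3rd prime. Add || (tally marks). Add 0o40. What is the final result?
Convert seventy-five (English words) → 75 (decimal)
Start: 75
Convert the 3rd prime (prime index) → 5 (decimal)
75 ÷ 5 = 15
Convert || (tally marks) → 2 (decimal)
15 + 2 = 17
Convert 0o40 (octal) → 4×8 = 32 (decimal)
17 + 32 = 49
49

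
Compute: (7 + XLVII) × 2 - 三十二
Convert XLVII (Roman numeral) → 40 + 5 + 1 + 1 = 47 (decimal)
Convert 三十二 (Chinese numeral) → 3×10 + 2 = 32 (decimal)
Expression in decimal: (7 + 47) × 2 - 32
Parentheses first: 7 + 47 = 54
Multiply: 54 × 2 = 108
Subtract: 108 - 32 = 76
76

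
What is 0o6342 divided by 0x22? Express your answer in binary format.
Convert 0o6342 (octal) → 6×512 + 3×64 + 4×8 + 2 = 3298 (decimal)
Convert 0x22 (hexadecimal) → 2×16 + 2 = 34 (decimal)
Compute 3298 ÷ 34 = 97
Convert 97 (decimal) → 97 = 64 + 32 + 1 → 0b1100001 (binary)
0b1100001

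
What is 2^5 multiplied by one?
Convert 2^5 (power) → 32 (decimal)
Convert one (English words) → 1 (decimal)
Compute 32 × 1 = 32
32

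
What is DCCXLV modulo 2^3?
Convert DCCXLV (Roman numeral) → 500 + 100 + 100 + 40 + 5 = 745 (decimal)
Convert 2^3 (power) → 8 (decimal)
Compute 745 mod 8 = 1
1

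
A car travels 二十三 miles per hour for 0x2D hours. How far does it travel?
Convert 二十三 (Chinese numeral) → 2×10 + 3 = 23 (decimal)
Convert 0x2D (hexadecimal) → 2×16 + 13 = 45 (decimal)
Compute 23 × 45 = 1035
1035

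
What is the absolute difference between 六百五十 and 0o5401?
Convert 六百五十 (Chinese numeral) → 6×100 + 5×10 = 650 (decimal)
Convert 0o5401 (octal) → 5×512 + 4×64 + 1 = 2817 (decimal)
Compute |650 - 2817| = 2167
2167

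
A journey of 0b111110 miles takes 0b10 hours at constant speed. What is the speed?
Convert 0b111110 (binary) → 32 + 16 + 8 + 4 + 2 = 62 (decimal)
Convert 0b10 (binary) → 2 (decimal)
Compute 62 ÷ 2 = 31
31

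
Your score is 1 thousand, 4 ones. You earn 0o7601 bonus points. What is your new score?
Convert 1 thousand, 4 ones (place-value notation) → 1×1000 + 4 = 1004 (decimal)
Convert 0o7601 (octal) → 7×512 + 6×64 + 1 = 3969 (decimal)
Compute 1004 + 3969 = 4973
4973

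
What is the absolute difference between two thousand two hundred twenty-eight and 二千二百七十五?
Convert two thousand two hundred twenty-eight (English words) → 2×1000 + 2×100 + 28 = 2228 (decimal)
Convert 二千二百七十五 (Chinese numeral) → 2×1000 + 2×100 + 7×10 + 5 = 2275 (decimal)
Compute |2228 - 2275| = 47
47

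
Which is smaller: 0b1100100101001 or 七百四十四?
Convert 0b1100100101001 (binary) → 4096 + 2048 + 256 + 32 + 8 + 1 = 6441 (decimal)
Convert 七百四十四 (Chinese numeral) → 7×100 + 4×10 + 4 = 744 (decimal)
Compare 6441 vs 744: smaller = 744
744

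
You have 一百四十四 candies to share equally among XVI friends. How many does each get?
Convert 一百四十四 (Chinese numeral) → 1×100 + 4×10 + 4 = 144 (decimal)
Convert XVI (Roman numeral) → 10 + 5 + 1 = 16 (decimal)
Compute 144 ÷ 16 = 9
9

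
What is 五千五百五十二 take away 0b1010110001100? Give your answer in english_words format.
Convert 五千五百五十二 (Chinese numeral) → 5×1000 + 5×100 + 5×10 + 2 = 5552 (decimal)
Convert 0b1010110001100 (binary) → 4096 + 1024 + 256 + 128 + 8 + 4 = 5516 (decimal)
Compute 5552 - 5516 = 36
Convert 36 (decimal) → thirty-six (English words)
thirty-six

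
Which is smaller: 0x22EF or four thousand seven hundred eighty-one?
Convert 0x22EF (hexadecimal) → 2×4096 + 2×256 + 14×16 + 15 = 8943 (decimal)
Convert four thousand seven hundred eighty-one (English words) → 4×1000 + 7×100 + 81 = 4781 (decimal)
Compare 8943 vs 4781: smaller = 4781
4781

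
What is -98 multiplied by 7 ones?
Convert 7 ones (place-value notation) → 7 (decimal)
Compute -98 × 7 = -686
-686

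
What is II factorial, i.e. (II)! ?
Convert II (Roman numeral) → 1 + 1 = 2 (decimal)
Compute 2! = 2
2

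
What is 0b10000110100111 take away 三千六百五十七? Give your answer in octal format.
Convert 0b10000110100111 (binary) → 8192 + 256 + 128 + 32 + 4 + 2 + 1 = 8615 (decimal)
Convert 三千六百五十七 (Chinese numeral) → 3×1000 + 6×100 + 5×10 + 7 = 3657 (decimal)
Compute 8615 - 3657 = 4958
Convert 4958 (decimal) → 4958 = 1×4096 + 1×512 + 5×64 + 3×8 + 6 → 0o11536 (octal)
0o11536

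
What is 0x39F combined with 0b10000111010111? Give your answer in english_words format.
Convert 0x39F (hexadecimal) → 3×256 + 9×16 + 15 = 927 (decimal)
Convert 0b10000111010111 (binary) → 8192 + 256 + 128 + 64 + 16 + 4 + 2 + 1 = 8663 (decimal)
Compute 927 + 8663 = 9590
Convert 9590 (decimal) → 9590 = 9×1000 + 5×100 + 90 → nine thousand five hundred ninety (English words)
nine thousand five hundred ninety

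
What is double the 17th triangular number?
The 17th triangular number = 17×18/2 = 153
Compute 153 × 2 = 306
306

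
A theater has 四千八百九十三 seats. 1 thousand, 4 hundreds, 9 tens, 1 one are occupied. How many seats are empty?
Convert 四千八百九十三 (Chinese numeral) → 4×1000 + 8×100 + 9×10 + 3 = 4893 (decimal)
Convert 1 thousand, 4 hundreds, 9 tens, 1 one (place-value notation) → 1×1000 + 4×100 + 9×10 + 1 = 1491 (decimal)
Compute 4893 - 1491 = 3402
3402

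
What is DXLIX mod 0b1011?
Convert DXLIX (Roman numeral) → 500 + 40 + 9 = 549 (decimal)
Convert 0b1011 (binary) → 8 + 2 + 1 = 11 (decimal)
Compute 549 mod 11 = 10
10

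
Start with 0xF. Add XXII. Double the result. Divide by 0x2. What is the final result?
Convert 0xF (hexadecimal) → 15 (decimal)
Start: 15
Convert XXII (Roman numeral) → 10 + 10 + 1 + 1 = 22 (decimal)
15 + 22 = 37
37 × 2 = 74
Convert 0x2 (hexadecimal) → 2 (decimal)
74 ÷ 2 = 37
37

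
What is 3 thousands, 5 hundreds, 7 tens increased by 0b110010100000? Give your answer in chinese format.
Convert 3 thousands, 5 hundreds, 7 tens (place-value notation) → 3×1000 + 5×100 + 7×10 = 3570 (decimal)
Convert 0b110010100000 (binary) → 2048 + 1024 + 128 + 32 = 3232 (decimal)
Compute 3570 + 3232 = 6802
Convert 6802 (decimal) → 6802 = 6×1000 + 8×100 + 2 → 六千八百零二 (Chinese numeral)
六千八百零二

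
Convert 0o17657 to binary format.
Convert 0o17657 (octal) → 1×4096 + 7×512 + 6×64 + 5×8 + 7 = 8111 (decimal)
Convert 8111 (decimal) → 8111 = 4096 + 2048 + 1024 + 512 + 256 + 128 + 32 + 8 + 4 + 2 + 1 → 0b1111110101111 (binary)
0b1111110101111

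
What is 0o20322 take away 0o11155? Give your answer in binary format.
Convert 0o20322 (octal) → 2×4096 + 3×64 + 2×8 + 2 = 8402 (decimal)
Convert 0o11155 (octal) → 1×4096 + 1×512 + 1×64 + 5×8 + 5 = 4717 (decimal)
Compute 8402 - 4717 = 3685
Convert 3685 (decimal) → 3685 = 2048 + 1024 + 512 + 64 + 32 + 4 + 1 → 0b111001100101 (binary)
0b111001100101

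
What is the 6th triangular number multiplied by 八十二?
Convert the 6th triangular number (triangular index) → 6×7/2 = 21 (decimal)
Convert 八十二 (Chinese numeral) → 8×10 + 2 = 82 (decimal)
Compute 21 × 82 = 1722
1722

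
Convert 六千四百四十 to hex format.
Convert 六千四百四十 (Chinese numeral) → 6×1000 + 4×100 + 4×10 = 6440 (decimal)
Convert 6440 (decimal) → 6440 = 1×4096 + 9×256 + 2×16 + 8 → 0x1928 (hexadecimal)
0x1928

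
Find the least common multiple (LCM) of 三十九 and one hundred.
Convert 三十九 (Chinese numeral) → 3×10 + 9 = 39 (decimal)
Convert one hundred (English words) → 1×100 = 100 (decimal)
Compute lcm(39, 100) = 3900
3900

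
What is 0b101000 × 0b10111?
Convert 0b101000 (binary) → 32 + 8 = 40 (decimal)
Convert 0b10111 (binary) → 16 + 4 + 2 + 1 = 23 (decimal)
Compute 40 × 23 = 920
920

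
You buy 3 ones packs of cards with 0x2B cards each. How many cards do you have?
Convert 0x2B (hexadecimal) → 2×16 + 11 = 43 (decimal)
Convert 3 ones (place-value notation) → 3 (decimal)
Compute 43 × 3 = 129
129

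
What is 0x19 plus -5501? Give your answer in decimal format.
Convert 0x19 (hexadecimal) → 1×16 + 9 = 25 (decimal)
Compute 25 + -5501 = -5476
-5476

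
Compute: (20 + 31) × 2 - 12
Parentheses first: 20 + 31 = 51
Multiply: 51 × 2 = 102
Subtract: 102 - 12 = 90
90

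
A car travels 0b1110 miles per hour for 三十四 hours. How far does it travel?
Convert 0b1110 (binary) → 8 + 4 + 2 = 14 (decimal)
Convert 三十四 (Chinese numeral) → 3×10 + 4 = 34 (decimal)
Compute 14 × 34 = 476
476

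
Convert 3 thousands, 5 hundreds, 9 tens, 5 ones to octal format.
Convert 3 thousands, 5 hundreds, 9 tens, 5 ones (place-value notation) → 3×1000 + 5×100 + 9×10 + 5 = 3595 (decimal)
Convert 3595 (decimal) → 3595 = 7×512 + 1×8 + 3 → 0o7013 (octal)
0o7013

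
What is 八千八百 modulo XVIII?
Convert 八千八百 (Chinese numeral) → 8×1000 + 8×100 = 8800 (decimal)
Convert XVIII (Roman numeral) → 10 + 5 + 1 + 1 + 1 = 18 (decimal)
Compute 8800 mod 18 = 16
16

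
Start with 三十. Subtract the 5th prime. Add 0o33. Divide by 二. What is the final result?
Convert 三十 (Chinese numeral) → 3×10 = 30 (decimal)
Start: 30
Convert the 5th prime (prime index) → 11 (decimal)
30 - 11 = 19
Convert 0o33 (octal) → 3×8 + 3 = 27 (decimal)
19 + 27 = 46
Convert 二 (Chinese numeral) → 2 (decimal)
46 ÷ 2 = 23
23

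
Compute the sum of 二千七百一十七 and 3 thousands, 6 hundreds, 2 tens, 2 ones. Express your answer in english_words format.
Convert 二千七百一十七 (Chinese numeral) → 2×1000 + 7×100 + 1×10 + 7 = 2717 (decimal)
Convert 3 thousands, 6 hundreds, 2 tens, 2 ones (place-value notation) → 3×1000 + 6×100 + 2×10 + 2 = 3622 (decimal)
Compute 2717 + 3622 = 6339
Convert 6339 (decimal) → 6339 = 6×1000 + 3×100 + 39 → six thousand three hundred thirty-nine (English words)
six thousand three hundred thirty-nine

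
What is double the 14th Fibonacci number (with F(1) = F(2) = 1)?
The 14th Fibonacci number (with F(1) = F(2) = 1): 1, 1, 2, 3, 5, 8, 13, 21, 34, 55, 89, 144, 233, 377 → 377
Compute 377 × 2 = 754
754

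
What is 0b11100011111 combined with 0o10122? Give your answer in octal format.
Convert 0b11100011111 (binary) → 1024 + 512 + 256 + 16 + 8 + 4 + 2 + 1 = 1823 (decimal)
Convert 0o10122 (octal) → 1×4096 + 1×64 + 2×8 + 2 = 4178 (decimal)
Compute 1823 + 4178 = 6001
Convert 6001 (decimal) → 6001 = 1×4096 + 3×512 + 5×64 + 6×8 + 1 → 0o13561 (octal)
0o13561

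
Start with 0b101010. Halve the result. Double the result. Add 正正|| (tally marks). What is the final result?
Convert 0b101010 (binary) → 32 + 8 + 2 = 42 (decimal)
Start: 42
42 ÷ 2 = 21
21 × 2 = 42
Convert 正正|| (tally marks) → 5 + 5 + 2 = 12 (decimal)
42 + 12 = 54
54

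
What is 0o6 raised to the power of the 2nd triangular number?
Convert 0o6 (octal) → 6 (decimal)
Convert the 2nd triangular number (triangular index) → 2×3/2 = 3 (decimal)
Compute 6 ^ 3 = 216
216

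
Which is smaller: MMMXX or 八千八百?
Convert MMMXX (Roman numeral) → 1000 + 1000 + 1000 + 10 + 10 = 3020 (decimal)
Convert 八千八百 (Chinese numeral) → 8×1000 + 8×100 = 8800 (decimal)
Compare 3020 vs 8800: smaller = 3020
3020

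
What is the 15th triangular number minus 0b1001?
The 15th triangular number = 15×16/2 = 120
Convert 0b1001 (binary) → 8 + 1 = 9 (decimal)
Compute 120 - 9 = 111
111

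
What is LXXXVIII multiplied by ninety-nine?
Convert LXXXVIII (Roman numeral) → 50 + 10 + 10 + 10 + 5 + 1 + 1 + 1 = 88 (decimal)
Convert ninety-nine (English words) → 99 (decimal)
Compute 88 × 99 = 8712
8712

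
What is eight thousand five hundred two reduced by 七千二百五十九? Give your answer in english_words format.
Convert eight thousand five hundred two (English words) → 8×1000 + 5×100 + 2 = 8502 (decimal)
Convert 七千二百五十九 (Chinese numeral) → 7×1000 + 2×100 + 5×10 + 9 = 7259 (decimal)
Compute 8502 - 7259 = 1243
Convert 1243 (decimal) → 1243 = 1×1000 + 2×100 + 43 → one thousand two hundred forty-three (English words)
one thousand two hundred forty-three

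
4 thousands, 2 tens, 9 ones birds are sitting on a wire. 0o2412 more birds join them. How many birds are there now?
Convert 4 thousands, 2 tens, 9 ones (place-value notation) → 4×1000 + 2×10 + 9 = 4029 (decimal)
Convert 0o2412 (octal) → 2×512 + 4×64 + 1×8 + 2 = 1290 (decimal)
Compute 4029 + 1290 = 5319
5319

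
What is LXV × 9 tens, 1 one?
Convert LXV (Roman numeral) → 50 + 10 + 5 = 65 (decimal)
Convert 9 tens, 1 one (place-value notation) → 9×10 + 1 = 91 (decimal)
Compute 65 × 91 = 5915
5915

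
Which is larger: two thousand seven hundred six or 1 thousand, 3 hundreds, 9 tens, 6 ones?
Convert two thousand seven hundred six (English words) → 2×1000 + 7×100 + 6 = 2706 (decimal)
Convert 1 thousand, 3 hundreds, 9 tens, 6 ones (place-value notation) → 1×1000 + 3×100 + 9×10 + 6 = 1396 (decimal)
Compare 2706 vs 1396: larger = 2706
2706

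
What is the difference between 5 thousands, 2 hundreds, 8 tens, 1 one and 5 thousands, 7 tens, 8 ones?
Convert 5 thousands, 2 hundreds, 8 tens, 1 one (place-value notation) → 5×1000 + 2×100 + 8×10 + 1 = 5281 (decimal)
Convert 5 thousands, 7 tens, 8 ones (place-value notation) → 5×1000 + 7×10 + 8 = 5078 (decimal)
Difference: |5281 - 5078| = 203
203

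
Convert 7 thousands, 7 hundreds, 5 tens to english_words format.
Convert 7 thousands, 7 hundreds, 5 tens (place-value notation) → 7×1000 + 7×100 + 5×10 = 7750 (decimal)
Convert 7750 (decimal) → 7750 = 7×1000 + 7×100 + 50 → seven thousand seven hundred fifty (English words)
seven thousand seven hundred fifty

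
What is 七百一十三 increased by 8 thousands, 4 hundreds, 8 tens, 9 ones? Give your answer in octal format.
Convert 七百一十三 (Chinese numeral) → 7×100 + 1×10 + 3 = 713 (decimal)
Convert 8 thousands, 4 hundreds, 8 tens, 9 ones (place-value notation) → 8×1000 + 4×100 + 8×10 + 9 = 8489 (decimal)
Compute 713 + 8489 = 9202
Convert 9202 (decimal) → 9202 = 2×4096 + 1×512 + 7×64 + 6×8 + 2 → 0o21762 (octal)
0o21762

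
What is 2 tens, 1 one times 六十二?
Convert 2 tens, 1 one (place-value notation) → 2×10 + 1 = 21 (decimal)
Convert 六十二 (Chinese numeral) → 6×10 + 2 = 62 (decimal)
Compute 21 × 62 = 1302
1302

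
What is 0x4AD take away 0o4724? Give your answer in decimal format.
Convert 0x4AD (hexadecimal) → 4×256 + 10×16 + 13 = 1197 (decimal)
Convert 0o4724 (octal) → 4×512 + 7×64 + 2×8 + 4 = 2516 (decimal)
Compute 1197 - 2516 = -1319
-1319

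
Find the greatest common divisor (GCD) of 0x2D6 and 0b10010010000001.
Convert 0x2D6 (hexadecimal) → 2×256 + 13×16 + 6 = 726 (decimal)
Convert 0b10010010000001 (binary) → 8192 + 1024 + 128 + 1 = 9345 (decimal)
Compute gcd(726, 9345) = 3
3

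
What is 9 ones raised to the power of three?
Convert 9 ones (place-value notation) → 9 (decimal)
Convert three (English words) → 3 (decimal)
Compute 9 ^ 3 = 729
729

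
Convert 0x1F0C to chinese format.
Convert 0x1F0C (hexadecimal) → 1×4096 + 15×256 + 12 = 7948 (decimal)
Convert 7948 (decimal) → 7948 = 7×1000 + 9×100 + 4×10 + 8 → 七千九百四十八 (Chinese numeral)
七千九百四十八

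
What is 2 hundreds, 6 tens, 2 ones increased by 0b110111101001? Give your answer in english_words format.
Convert 2 hundreds, 6 tens, 2 ones (place-value notation) → 2×100 + 6×10 + 2 = 262 (decimal)
Convert 0b110111101001 (binary) → 2048 + 1024 + 256 + 128 + 64 + 32 + 8 + 1 = 3561 (decimal)
Compute 262 + 3561 = 3823
Convert 3823 (decimal) → 3823 = 3×1000 + 8×100 + 23 → three thousand eight hundred twenty-three (English words)
three thousand eight hundred twenty-three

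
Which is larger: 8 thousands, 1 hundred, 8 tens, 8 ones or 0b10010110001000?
Convert 8 thousands, 1 hundred, 8 tens, 8 ones (place-value notation) → 8×1000 + 1×100 + 8×10 + 8 = 8188 (decimal)
Convert 0b10010110001000 (binary) → 8192 + 1024 + 256 + 128 + 8 = 9608 (decimal)
Compare 8188 vs 9608: larger = 9608
9608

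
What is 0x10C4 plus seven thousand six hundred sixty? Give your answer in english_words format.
Convert 0x10C4 (hexadecimal) → 1×4096 + 12×16 + 4 = 4292 (decimal)
Convert seven thousand six hundred sixty (English words) → 7×1000 + 6×100 + 60 = 7660 (decimal)
Compute 4292 + 7660 = 11952
Convert 11952 (decimal) → 11952 = 11×1000 + 9×100 + 52 → eleven thousand nine hundred fifty-two (English words)
eleven thousand nine hundred fifty-two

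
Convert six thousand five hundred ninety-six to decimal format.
Convert six thousand five hundred ninety-six (English words) → 6×1000 + 5×100 + 96 = 6596 (decimal)
6596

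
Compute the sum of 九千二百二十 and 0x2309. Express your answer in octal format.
Convert 九千二百二十 (Chinese numeral) → 9×1000 + 2×100 + 2×10 = 9220 (decimal)
Convert 0x2309 (hexadecimal) → 2×4096 + 3×256 + 9 = 8969 (decimal)
Compute 9220 + 8969 = 18189
Convert 18189 (decimal) → 18189 = 4×4096 + 3×512 + 4×64 + 1×8 + 5 → 0o43415 (octal)
0o43415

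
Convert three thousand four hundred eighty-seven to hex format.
Convert three thousand four hundred eighty-seven (English words) → 3×1000 + 4×100 + 87 = 3487 (decimal)
Convert 3487 (decimal) → 3487 = 13×256 + 9×16 + 15 → 0xD9F (hexadecimal)
0xD9F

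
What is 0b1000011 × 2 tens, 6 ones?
Convert 0b1000011 (binary) → 64 + 2 + 1 = 67 (decimal)
Convert 2 tens, 6 ones (place-value notation) → 2×10 + 6 = 26 (decimal)
Compute 67 × 26 = 1742
1742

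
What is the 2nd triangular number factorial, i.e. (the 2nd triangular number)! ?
Convert the 2nd triangular number (triangular index) → 2×3/2 = 3 (decimal)
Compute 3! = 6
6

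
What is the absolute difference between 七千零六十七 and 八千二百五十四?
Convert 七千零六十七 (Chinese numeral) → 7×1000 + 6×10 + 7 = 7067 (decimal)
Convert 八千二百五十四 (Chinese numeral) → 8×1000 + 2×100 + 5×10 + 4 = 8254 (decimal)
Compute |7067 - 8254| = 1187
1187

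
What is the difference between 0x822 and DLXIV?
Convert 0x822 (hexadecimal) → 8×256 + 2×16 + 2 = 2082 (decimal)
Convert DLXIV (Roman numeral) → 500 + 50 + 10 + 4 = 564 (decimal)
Difference: |2082 - 564| = 1518
1518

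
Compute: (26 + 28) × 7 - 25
Parentheses first: 26 + 28 = 54
Multiply: 54 × 7 = 378
Subtract: 378 - 25 = 353
353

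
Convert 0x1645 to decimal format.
Convert 0x1645 (hexadecimal) → 1×4096 + 6×256 + 4×16 + 5 = 5701 (decimal)
5701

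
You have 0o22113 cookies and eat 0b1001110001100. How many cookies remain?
Convert 0o22113 (octal) → 2×4096 + 2×512 + 1×64 + 1×8 + 3 = 9291 (decimal)
Convert 0b1001110001100 (binary) → 4096 + 512 + 256 + 128 + 8 + 4 = 5004 (decimal)
Compute 9291 - 5004 = 4287
4287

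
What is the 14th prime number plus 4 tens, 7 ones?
The 14th prime number = 43
Convert 4 tens, 7 ones (place-value notation) → 4×10 + 7 = 47 (decimal)
Compute 43 + 47 = 90
90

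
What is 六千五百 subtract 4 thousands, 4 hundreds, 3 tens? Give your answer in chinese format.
Convert 六千五百 (Chinese numeral) → 6×1000 + 5×100 = 6500 (decimal)
Convert 4 thousands, 4 hundreds, 3 tens (place-value notation) → 4×1000 + 4×100 + 3×10 = 4430 (decimal)
Compute 6500 - 4430 = 2070
Convert 2070 (decimal) → 2070 = 2×1000 + 7×10 → 二千零七十 (Chinese numeral)
二千零七十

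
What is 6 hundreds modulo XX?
Convert 6 hundreds (place-value notation) → 6×100 = 600 (decimal)
Convert XX (Roman numeral) → 10 + 10 = 20 (decimal)
Compute 600 mod 20 = 0
0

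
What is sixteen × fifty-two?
Convert sixteen (English words) → 16 (decimal)
Convert fifty-two (English words) → 52 (decimal)
Compute 16 × 52 = 832
832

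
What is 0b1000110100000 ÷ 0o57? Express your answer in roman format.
Convert 0b1000110100000 (binary) → 4096 + 256 + 128 + 32 = 4512 (decimal)
Convert 0o57 (octal) → 5×8 + 7 = 47 (decimal)
Compute 4512 ÷ 47 = 96
Convert 96 (decimal) → 96 = 90 + 5 + 1 → XCVI (Roman numeral)
XCVI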